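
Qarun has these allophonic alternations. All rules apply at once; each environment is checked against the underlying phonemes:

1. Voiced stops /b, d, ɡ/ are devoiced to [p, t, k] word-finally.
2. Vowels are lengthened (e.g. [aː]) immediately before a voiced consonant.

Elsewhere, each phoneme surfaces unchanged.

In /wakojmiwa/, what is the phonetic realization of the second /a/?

[a]

/a/ — word-final; rule 2 does not apply here → [a].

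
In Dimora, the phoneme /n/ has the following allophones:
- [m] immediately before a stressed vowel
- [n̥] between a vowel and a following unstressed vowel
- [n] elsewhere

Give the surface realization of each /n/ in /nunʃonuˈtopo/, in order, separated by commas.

[n], [n], [n̥]

Occurrence 1 (position 1): no conditioning environment matches → elsewhere allophone [n].
Occurrence 2 (position 3): no conditioning environment matches → elsewhere allophone [n].
Occurrence 3 (position 6): between a vowel and a following unstressed vowel → [n̥].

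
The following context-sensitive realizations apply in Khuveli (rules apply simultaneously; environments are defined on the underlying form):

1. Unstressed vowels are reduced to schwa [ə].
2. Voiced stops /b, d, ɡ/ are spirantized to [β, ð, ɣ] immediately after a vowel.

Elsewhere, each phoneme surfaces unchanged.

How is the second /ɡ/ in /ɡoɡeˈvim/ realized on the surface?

[ɣ]

/ɡ/ (between /o/ and /e/): immediately after a vowel, so rule 2 applies → [ɣ].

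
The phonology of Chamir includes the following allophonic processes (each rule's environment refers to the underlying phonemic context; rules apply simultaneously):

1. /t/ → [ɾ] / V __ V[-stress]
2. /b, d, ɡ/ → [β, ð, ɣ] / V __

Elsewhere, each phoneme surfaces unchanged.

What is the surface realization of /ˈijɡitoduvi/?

[ˈijɡiɾoðuvi]

/ɡ/ (between /j/ and /i/) fails the environment for rule 2, so it stays [ɡ].
/t/ meets the environment for rule 1 (between a vowel and a following unstressed vowel) → [ɾ].
Rule 2 applies to /d/ (between /o/ and /u/: immediately after a vowel) → [ð].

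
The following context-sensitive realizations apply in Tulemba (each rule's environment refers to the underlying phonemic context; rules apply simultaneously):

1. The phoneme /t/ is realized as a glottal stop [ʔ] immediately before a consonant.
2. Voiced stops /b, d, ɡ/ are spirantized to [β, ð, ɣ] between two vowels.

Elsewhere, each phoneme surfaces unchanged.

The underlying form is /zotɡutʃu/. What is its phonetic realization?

/z/ (word-initial) is unaffected → [z].
/o/ — not in any rule's target class → [o].
/t/ — between /o/ and /ɡ/, immediately before a consonant — surfaces as [ʔ] (rule 1).
/ɡ/ (between /t/ and /u/): rule 2 targets it, but not between two vowels → unchanged [ɡ].
/u/ (between /ɡ/ and /t/) is unaffected → [u].
/t/ — between /u/ and /ʃ/, immediately before a consonant — surfaces as [ʔ] (rule 1).
/ʃ/ (between /t/ and /u/): no rule targets it → [ʃ].
/u/ (word-final): no rule targets it → [u].

[zoʔɡuʔʃu]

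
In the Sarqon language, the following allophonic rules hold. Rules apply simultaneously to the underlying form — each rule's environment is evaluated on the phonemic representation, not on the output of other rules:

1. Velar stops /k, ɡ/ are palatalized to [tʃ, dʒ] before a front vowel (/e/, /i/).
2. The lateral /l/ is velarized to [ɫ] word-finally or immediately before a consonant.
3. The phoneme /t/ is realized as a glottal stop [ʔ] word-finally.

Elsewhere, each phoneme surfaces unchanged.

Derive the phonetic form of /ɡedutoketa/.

[dʒedutotʃeta]

/ɡ/ meets the environment for rule 1 (before a front vowel) → [dʒ].
/e/ stays [e].
/d/ — not in any rule's target class → [d].
/u/ — not in any rule's target class → [u].
/t/ (between /u/ and /o/) is in the target of rule 3 but the environment (word-finally) is not met → [t].
/o/ (between /t/ and /k/): no rule targets it → [o].
/k/ (between /o/ and /e/): before a front vowel, so rule 1 applies → [tʃ].
/e/ (between /k/ and /t/) is unaffected → [e].
/t/ (between /e/ and /a/) is in the target of rule 3 but the environment (word-finally) is not met → [t].
/a/ — not in any rule's target class → [a].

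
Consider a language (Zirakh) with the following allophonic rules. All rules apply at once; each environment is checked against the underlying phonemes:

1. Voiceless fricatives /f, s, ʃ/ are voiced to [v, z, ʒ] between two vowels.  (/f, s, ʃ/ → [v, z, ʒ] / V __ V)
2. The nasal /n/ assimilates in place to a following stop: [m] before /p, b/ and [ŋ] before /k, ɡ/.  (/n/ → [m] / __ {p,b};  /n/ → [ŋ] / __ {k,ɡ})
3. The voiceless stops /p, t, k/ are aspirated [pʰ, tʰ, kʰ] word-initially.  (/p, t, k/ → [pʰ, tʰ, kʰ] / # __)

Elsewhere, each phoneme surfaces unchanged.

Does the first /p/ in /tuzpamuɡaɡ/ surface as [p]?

Yes

/p/ (between /z/ and /a/) is in the target of rule 3 but the environment (word-initially) is not met → [p].
The actual realization is [p], which matches [p].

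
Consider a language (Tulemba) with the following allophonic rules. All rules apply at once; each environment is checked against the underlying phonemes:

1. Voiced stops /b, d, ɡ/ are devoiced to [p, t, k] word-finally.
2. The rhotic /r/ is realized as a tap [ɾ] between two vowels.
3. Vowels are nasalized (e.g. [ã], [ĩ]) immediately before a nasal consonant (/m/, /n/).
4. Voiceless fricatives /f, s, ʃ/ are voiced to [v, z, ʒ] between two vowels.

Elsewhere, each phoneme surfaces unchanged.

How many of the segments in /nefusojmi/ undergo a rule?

2

Segments that undergo a rule: /f/ → [v] (rule 4); /s/ → [z] (rule 4).
All other segments surface unchanged.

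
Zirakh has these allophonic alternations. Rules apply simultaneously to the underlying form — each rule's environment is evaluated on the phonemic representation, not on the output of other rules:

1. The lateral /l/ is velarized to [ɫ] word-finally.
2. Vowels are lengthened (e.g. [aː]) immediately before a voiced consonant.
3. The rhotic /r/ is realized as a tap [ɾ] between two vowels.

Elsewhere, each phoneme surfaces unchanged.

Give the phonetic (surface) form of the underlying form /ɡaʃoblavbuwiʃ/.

[ɡaʃoːblaːvbuːwiʃ]

/ɡ/ stays [ɡ].
/a/ (between /ɡ/ and /ʃ/) is in the target of rule 2 but the environment (before a voiced consonant) is not met → [a].
/ʃ/ (between /a/ and /o/): no rule targets it → [ʃ].
/o/ (between /ʃ/ and /b/) occurs before a voiced consonant → [oː] by rule 2.
/b/ (between /o/ and /l/): no rule targets it → [b].
/l/ — between /b/ and /a/; rule 1 does not apply here → [l].
/a/ — between /l/ and /v/, before a voiced consonant — surfaces as [aː] (rule 2).
/v/ stays [v].
/b/ — not in any rule's target class → [b].
/u/ (between /b/ and /w/): before a voiced consonant, so rule 2 applies → [uː].
/w/ — not in any rule's target class → [w].
/i/ (between /w/ and /ʃ/) fails the environment for rule 2, so it stays [i].
/ʃ/ (word-final) is unaffected → [ʃ].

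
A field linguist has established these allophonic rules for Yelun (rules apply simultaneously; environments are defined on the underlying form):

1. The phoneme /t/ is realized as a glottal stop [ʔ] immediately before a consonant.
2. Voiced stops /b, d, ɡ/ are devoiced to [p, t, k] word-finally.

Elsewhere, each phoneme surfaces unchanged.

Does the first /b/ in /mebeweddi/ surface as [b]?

Yes

/b/ (between /e/ and /e/) is in the target of rule 2 but the environment (word-finally) is not met → [b].
The actual realization is [b], which matches [b].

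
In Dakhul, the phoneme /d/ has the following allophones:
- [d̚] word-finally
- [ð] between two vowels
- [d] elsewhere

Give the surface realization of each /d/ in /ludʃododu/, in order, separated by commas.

[d], [ð], [ð]

Occurrence 1 (position 3): no conditioning environment matches → elsewhere allophone [d].
Occurrence 2 (position 6): between two vowels → [ð].
Occurrence 3 (position 8): between two vowels → [ð].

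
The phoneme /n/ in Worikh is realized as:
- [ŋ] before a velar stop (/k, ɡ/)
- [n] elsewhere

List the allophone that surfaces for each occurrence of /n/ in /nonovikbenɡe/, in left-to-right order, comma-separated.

Occurrence 1 (position 1): no conditioning environment matches → elsewhere allophone [n].
Occurrence 2 (position 3): no conditioning environment matches → elsewhere allophone [n].
Occurrence 3 (position 10): before a velar stop → [ŋ].

[n], [n], [ŋ]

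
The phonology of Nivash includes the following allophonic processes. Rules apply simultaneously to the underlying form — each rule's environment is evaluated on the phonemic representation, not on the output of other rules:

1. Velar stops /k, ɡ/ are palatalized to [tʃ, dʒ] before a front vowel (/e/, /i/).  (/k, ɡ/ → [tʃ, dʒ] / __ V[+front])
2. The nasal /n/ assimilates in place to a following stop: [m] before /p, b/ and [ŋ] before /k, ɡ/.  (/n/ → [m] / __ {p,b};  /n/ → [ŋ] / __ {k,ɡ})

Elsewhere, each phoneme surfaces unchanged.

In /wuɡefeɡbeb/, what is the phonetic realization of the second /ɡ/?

[ɡ]

/ɡ/ (between /e/ and /b/): rule 1 targets it, but not before a front vowel → unchanged [ɡ].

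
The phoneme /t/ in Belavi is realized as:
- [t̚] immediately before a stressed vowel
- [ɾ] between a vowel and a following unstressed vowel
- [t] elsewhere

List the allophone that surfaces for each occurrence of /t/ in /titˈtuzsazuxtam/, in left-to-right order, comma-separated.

[t], [t], [t̚], [t]

Occurrence 1 (position 1): no conditioning environment matches → elsewhere allophone [t].
Occurrence 2 (position 3): no conditioning environment matches → elsewhere allophone [t].
Occurrence 3 (position 4): immediately before a stressed vowel → [t̚].
Occurrence 4 (position 12): no conditioning environment matches → elsewhere allophone [t].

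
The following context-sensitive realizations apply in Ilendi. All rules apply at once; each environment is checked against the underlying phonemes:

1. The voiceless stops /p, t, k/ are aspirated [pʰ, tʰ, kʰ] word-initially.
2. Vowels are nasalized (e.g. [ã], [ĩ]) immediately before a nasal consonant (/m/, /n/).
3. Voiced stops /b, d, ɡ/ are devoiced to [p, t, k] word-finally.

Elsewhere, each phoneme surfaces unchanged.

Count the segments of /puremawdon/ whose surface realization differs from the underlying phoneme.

3

Segments that undergo a rule: /p/ → [pʰ] (rule 1); /e/ → [ẽ] (rule 2); /o/ → [õ] (rule 2).
All other segments surface unchanged.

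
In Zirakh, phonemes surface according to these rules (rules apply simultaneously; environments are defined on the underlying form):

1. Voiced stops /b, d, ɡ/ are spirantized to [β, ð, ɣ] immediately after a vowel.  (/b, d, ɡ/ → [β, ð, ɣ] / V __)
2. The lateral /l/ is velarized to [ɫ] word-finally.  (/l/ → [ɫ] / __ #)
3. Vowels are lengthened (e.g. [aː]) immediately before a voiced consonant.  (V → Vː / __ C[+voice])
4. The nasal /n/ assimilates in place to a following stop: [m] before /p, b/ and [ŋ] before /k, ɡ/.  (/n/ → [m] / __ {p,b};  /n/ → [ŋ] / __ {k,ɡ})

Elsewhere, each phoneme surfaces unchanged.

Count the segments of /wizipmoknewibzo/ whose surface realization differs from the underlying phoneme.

4

Segments that undergo a rule: /i/ → [iː] (rule 3); /e/ → [eː] (rule 3); /i/ → [iː] (rule 3); /b/ → [β] (rule 1).
All other segments surface unchanged.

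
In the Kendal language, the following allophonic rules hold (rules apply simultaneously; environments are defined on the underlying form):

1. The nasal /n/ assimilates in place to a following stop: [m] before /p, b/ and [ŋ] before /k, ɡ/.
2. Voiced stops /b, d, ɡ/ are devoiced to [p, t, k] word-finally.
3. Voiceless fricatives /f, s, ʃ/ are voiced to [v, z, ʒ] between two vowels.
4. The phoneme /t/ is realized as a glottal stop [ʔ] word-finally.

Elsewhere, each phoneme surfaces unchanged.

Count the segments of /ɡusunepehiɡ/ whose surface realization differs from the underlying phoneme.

2

Segments that undergo a rule: /s/ → [z] (rule 3); /ɡ/ → [k] (rule 2).
All other segments surface unchanged.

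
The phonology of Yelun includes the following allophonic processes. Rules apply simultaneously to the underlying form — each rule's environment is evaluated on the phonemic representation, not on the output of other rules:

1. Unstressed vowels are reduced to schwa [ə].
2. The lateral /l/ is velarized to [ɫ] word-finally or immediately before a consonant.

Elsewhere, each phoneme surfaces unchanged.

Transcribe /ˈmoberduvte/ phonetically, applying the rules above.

[ˈmobərdəvtə]

/o/ (between /m/ and /b/) is in the target of rule 1 but the environment (in an unstressed syllable) is not met → [o].
Rule 1 applies to /e/ (between /b/ and /r/: in an unstressed syllable) → [ə].
/u/ — between /d/ and /v/, in an unstressed syllable — surfaces as [ə] (rule 1).
Rule 1 applies to /e/ (word-final: in an unstressed syllable) → [ə].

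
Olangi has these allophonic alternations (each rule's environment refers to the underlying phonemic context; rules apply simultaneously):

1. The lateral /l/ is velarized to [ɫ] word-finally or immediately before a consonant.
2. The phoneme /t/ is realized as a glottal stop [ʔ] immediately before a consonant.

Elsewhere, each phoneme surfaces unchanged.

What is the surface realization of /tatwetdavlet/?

/t/ (word-initial): rule 2 targets it, but not immediately before a consonant → unchanged [t].
/a/ (between /t/ and /t/) is unaffected → [a].
/t/ (between /a/ and /w/) occurs immediately before a consonant → [ʔ] by rule 2.
/w/ — not in any rule's target class → [w].
/e/ — not in any rule's target class → [e].
/t/ — between /e/ and /d/, immediately before a consonant — surfaces as [ʔ] (rule 2).
/d/ (between /t/ and /a/): no rule targets it → [d].
/a/ — not in any rule's target class → [a].
/v/ stays [v].
/l/ (between /v/ and /e/) fails the environment for rule 1, so it stays [l].
/e/ — not in any rule's target class → [e].
/t/ — word-final; rule 2 does not apply here → [t].

[taʔweʔdavlet]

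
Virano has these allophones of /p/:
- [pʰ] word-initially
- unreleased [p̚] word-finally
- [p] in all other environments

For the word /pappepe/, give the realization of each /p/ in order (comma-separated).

Occurrence 1 (position 1): word-initially → [pʰ].
Occurrence 2 (position 3): no conditioning environment matches → elsewhere allophone [p].
Occurrence 3 (position 4): no conditioning environment matches → elsewhere allophone [p].
Occurrence 4 (position 6): no conditioning environment matches → elsewhere allophone [p].

[pʰ], [p], [p], [p]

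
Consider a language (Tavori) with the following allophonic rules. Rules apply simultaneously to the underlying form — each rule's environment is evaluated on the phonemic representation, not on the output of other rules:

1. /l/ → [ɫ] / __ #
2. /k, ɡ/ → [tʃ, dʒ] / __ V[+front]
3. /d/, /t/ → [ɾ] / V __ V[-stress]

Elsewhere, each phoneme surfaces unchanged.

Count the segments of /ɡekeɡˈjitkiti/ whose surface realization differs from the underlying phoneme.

4

Segments that undergo a rule: /ɡ/ → [dʒ] (rule 2); /k/ → [tʃ] (rule 2); /k/ → [tʃ] (rule 2); /t/ → [ɾ] (rule 3).
All other segments surface unchanged.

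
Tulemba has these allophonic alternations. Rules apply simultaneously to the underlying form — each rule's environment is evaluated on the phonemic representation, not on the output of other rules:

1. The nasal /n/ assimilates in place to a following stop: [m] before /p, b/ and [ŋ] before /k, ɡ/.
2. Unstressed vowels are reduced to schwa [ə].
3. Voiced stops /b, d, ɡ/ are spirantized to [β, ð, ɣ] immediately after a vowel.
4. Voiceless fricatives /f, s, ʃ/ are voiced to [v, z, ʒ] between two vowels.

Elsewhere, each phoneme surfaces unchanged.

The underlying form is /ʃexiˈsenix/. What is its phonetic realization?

/ʃ/ (word-initial) fails the environment for rule 4, so it stays [ʃ].
/e/ — between /ʃ/ and /x/, in an unstressed syllable — surfaces as [ə] (rule 2).
/x/ stays [x].
/i/ (between /x/ and /s/) occurs in an unstressed syllable → [ə] by rule 2.
/s/ meets the environment for rule 4 (between two vowels) → [z].
/e/ (between /s/ and /n/) fails the environment for rule 2, so it stays [e].
/n/ (between /e/ and /i/): rule 1 targets it, but not before a labial or velar stop → unchanged [n].
/i/ (between /n/ and /x/) occurs in an unstressed syllable → [ə] by rule 2.
/x/ (word-final): no rule targets it → [x].

[ʃəxəˈzenəx]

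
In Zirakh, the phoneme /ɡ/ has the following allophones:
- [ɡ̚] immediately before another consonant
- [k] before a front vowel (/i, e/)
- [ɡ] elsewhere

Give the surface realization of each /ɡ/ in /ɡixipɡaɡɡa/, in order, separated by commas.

Occurrence 1 (position 1): before a front vowel (/i, e/) → [k].
Occurrence 2 (position 6): no conditioning environment matches → elsewhere allophone [ɡ].
Occurrence 3 (position 8): immediately before another consonant → [ɡ̚].
Occurrence 4 (position 9): no conditioning environment matches → elsewhere allophone [ɡ].

[k], [ɡ], [ɡ̚], [ɡ]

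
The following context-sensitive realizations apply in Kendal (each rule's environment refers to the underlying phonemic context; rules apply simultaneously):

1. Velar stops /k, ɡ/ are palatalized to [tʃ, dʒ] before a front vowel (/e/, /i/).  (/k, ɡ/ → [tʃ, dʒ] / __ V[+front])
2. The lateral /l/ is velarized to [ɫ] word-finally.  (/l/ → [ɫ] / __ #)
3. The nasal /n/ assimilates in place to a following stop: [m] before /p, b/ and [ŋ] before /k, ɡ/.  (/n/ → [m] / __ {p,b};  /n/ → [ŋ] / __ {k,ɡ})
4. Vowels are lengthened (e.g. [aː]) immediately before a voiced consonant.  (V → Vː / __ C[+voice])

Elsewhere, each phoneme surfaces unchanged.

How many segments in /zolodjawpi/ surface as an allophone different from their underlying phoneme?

3

Segments that undergo a rule: /o/ → [oː] (rule 4); /o/ → [oː] (rule 4); /a/ → [aː] (rule 4).
All other segments surface unchanged.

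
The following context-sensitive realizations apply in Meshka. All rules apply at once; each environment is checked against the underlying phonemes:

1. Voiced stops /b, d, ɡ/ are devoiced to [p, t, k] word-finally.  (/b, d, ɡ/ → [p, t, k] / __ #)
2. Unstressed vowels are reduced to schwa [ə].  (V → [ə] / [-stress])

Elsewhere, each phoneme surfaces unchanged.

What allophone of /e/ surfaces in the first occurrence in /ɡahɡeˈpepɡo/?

[ə]

/e/ (between /ɡ/ and /p/) occurs in an unstressed syllable → [ə] by rule 2.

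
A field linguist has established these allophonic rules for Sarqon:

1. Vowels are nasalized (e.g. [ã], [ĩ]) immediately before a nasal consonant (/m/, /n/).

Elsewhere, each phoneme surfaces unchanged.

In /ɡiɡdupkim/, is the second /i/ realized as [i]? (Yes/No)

/i/ (between /k/ and /m/) occurs before a nasal consonant → [ĩ] by rule 1.
The actual realization is [ĩ], not [i].

No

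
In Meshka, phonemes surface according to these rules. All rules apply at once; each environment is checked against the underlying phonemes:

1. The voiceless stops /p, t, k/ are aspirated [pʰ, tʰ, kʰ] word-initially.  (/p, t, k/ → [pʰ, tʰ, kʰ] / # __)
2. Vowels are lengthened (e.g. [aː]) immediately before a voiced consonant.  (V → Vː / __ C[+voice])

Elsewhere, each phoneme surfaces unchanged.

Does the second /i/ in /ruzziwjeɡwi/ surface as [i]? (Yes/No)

Yes

/i/ — word-final; rule 2 does not apply here → [i].
The actual realization is [i], which matches [i].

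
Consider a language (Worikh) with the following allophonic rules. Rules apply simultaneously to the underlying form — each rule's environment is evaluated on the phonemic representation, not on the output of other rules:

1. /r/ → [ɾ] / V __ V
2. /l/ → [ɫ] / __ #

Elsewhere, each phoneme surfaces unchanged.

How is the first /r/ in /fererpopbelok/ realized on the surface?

/r/ (between /e/ and /e/): between two vowels, so rule 1 applies → [ɾ].

[ɾ]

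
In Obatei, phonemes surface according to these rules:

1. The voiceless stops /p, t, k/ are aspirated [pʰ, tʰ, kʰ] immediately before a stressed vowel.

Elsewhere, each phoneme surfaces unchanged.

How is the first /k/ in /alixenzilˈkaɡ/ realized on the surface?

Rule 1 applies to /k/ (between /l/ and /a/: immediately before a stressed vowel) → [kʰ].

[kʰ]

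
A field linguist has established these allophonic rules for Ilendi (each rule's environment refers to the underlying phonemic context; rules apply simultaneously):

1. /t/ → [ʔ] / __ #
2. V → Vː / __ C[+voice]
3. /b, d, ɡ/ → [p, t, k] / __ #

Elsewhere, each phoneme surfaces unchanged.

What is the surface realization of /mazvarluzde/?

[maːzvaːrluːzde]

Rule 2 applies to /a/ (between /m/ and /z/: before a voiced consonant) → [aː].
/a/ (between /v/ and /r/) occurs before a voiced consonant → [aː] by rule 2.
Rule 2 applies to /u/ (between /l/ and /z/: before a voiced consonant) → [uː].
/d/ (between /z/ and /e/) fails the environment for rule 3, so it stays [d].
/e/ (word-final) is in the target of rule 2 but the environment (before a voiced consonant) is not met → [e].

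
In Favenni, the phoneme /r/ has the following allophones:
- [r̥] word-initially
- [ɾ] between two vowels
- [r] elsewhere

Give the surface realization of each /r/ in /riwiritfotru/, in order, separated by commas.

[r̥], [ɾ], [r]

Occurrence 1 (position 1): word-initially → [r̥].
Occurrence 2 (position 5): between two vowels → [ɾ].
Occurrence 3 (position 11): no conditioning environment matches → elsewhere allophone [r].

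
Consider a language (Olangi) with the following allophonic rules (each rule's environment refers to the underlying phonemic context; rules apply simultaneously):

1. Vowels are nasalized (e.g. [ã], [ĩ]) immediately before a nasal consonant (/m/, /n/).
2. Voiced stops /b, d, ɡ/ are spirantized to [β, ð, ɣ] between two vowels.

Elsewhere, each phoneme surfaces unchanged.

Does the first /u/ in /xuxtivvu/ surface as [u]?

/u/ (between /x/ and /x/) is in the target of rule 1 but the environment (before a nasal consonant) is not met → [u].
The actual realization is [u], which matches [u].

Yes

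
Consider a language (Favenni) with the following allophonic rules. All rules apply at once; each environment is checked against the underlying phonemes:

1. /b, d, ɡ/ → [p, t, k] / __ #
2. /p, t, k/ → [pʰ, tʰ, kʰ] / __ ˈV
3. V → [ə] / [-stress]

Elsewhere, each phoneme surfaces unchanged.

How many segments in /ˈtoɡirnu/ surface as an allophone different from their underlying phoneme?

Segments that undergo a rule: /t/ → [tʰ] (rule 2); /i/ → [ə] (rule 3); /u/ → [ə] (rule 3).
All other segments surface unchanged.

3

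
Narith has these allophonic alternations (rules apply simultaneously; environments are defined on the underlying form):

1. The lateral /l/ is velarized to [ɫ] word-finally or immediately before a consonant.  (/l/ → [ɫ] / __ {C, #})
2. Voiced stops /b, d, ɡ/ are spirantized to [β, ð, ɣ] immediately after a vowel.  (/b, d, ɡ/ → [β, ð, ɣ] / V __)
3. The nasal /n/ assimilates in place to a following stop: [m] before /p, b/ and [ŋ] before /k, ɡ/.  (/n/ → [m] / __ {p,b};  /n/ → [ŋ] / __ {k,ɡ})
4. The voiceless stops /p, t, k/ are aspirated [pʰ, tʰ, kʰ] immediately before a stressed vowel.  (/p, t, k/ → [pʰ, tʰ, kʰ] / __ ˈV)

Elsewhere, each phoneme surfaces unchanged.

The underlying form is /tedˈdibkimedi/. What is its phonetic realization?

/t/ (word-initial) is in the target of rule 4 but the environment (immediately before a stressed vowel) is not met → [t].
/d/ — between /e/ and /d/, immediately after a vowel — surfaces as [ð] (rule 2).
/d/ (between /d/ and /i/): rule 2 targets it, but not immediately after a vowel → unchanged [d].
/b/ — between /i/ and /k/, immediately after a vowel — surfaces as [β] (rule 2).
/k/ (between /b/ and /i/) fails the environment for rule 4, so it stays [k].
/d/ meets the environment for rule 2 (immediately after a vowel) → [ð].

[teðˈdiβkimeði]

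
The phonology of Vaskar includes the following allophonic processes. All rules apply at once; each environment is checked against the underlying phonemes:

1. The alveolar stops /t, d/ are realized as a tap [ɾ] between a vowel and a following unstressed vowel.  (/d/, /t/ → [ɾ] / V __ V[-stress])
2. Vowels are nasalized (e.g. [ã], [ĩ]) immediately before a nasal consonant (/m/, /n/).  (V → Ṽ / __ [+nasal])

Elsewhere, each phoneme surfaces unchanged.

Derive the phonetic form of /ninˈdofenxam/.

[nĩnˈdofẽnxãm]

/n/ (word-initial) is unaffected → [n].
/i/ meets the environment for rule 2 (before a nasal consonant) → [ĩ].
/n/ (between /i/ and /d/) is unaffected → [n].
/d/ (between /n/ and /o/): rule 1 targets it, but not between a vowel and a following unstressed vowel → unchanged [d].
/o/ — between /d/ and /f/; rule 2 does not apply here → [o].
/f/ stays [f].
Rule 2 applies to /e/ (between /f/ and /n/: before a nasal consonant) → [ẽ].
/n/ — not in any rule's target class → [n].
/x/ — not in any rule's target class → [x].
/a/ meets the environment for rule 2 (before a nasal consonant) → [ã].
/m/ stays [m].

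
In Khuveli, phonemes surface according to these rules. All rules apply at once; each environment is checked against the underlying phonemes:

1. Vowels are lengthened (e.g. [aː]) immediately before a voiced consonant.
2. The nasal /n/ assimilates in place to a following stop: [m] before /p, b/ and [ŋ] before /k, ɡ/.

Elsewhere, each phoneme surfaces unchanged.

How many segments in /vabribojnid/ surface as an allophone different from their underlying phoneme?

4

Segments that undergo a rule: /a/ → [aː] (rule 1); /i/ → [iː] (rule 1); /o/ → [oː] (rule 1); /i/ → [iː] (rule 1).
All other segments surface unchanged.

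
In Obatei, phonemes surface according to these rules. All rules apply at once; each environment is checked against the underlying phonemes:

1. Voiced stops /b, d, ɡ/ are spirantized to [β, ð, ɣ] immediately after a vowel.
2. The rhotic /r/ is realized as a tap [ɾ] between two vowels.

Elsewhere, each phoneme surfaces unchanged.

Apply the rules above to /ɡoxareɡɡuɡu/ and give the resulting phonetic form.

[ɡoxaɾeɣɡuɣu]

/ɡ/ — word-initial; rule 1 does not apply here → [ɡ].
/o/ (between /ɡ/ and /x/) is unaffected → [o].
/x/ (between /o/ and /a/) is unaffected → [x].
/a/ — not in any rule's target class → [a].
/r/ — between /a/ and /e/, between two vowels — surfaces as [ɾ] (rule 2).
/e/ (between /r/ and /ɡ/): no rule targets it → [e].
/ɡ/ — between /e/ and /ɡ/, immediately after a vowel — surfaces as [ɣ] (rule 1).
/ɡ/ — between /ɡ/ and /u/; rule 1 does not apply here → [ɡ].
/u/ (between /ɡ/ and /ɡ/): no rule targets it → [u].
/ɡ/ (between /u/ and /u/): immediately after a vowel, so rule 1 applies → [ɣ].
/u/ (word-final): no rule targets it → [u].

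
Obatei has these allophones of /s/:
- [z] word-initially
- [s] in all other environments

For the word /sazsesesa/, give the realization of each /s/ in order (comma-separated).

Occurrence 1 (position 1): word-initially → [z].
Occurrence 2 (position 4): no conditioning environment matches → elsewhere allophone [s].
Occurrence 3 (position 6): no conditioning environment matches → elsewhere allophone [s].
Occurrence 4 (position 8): no conditioning environment matches → elsewhere allophone [s].

[z], [s], [s], [s]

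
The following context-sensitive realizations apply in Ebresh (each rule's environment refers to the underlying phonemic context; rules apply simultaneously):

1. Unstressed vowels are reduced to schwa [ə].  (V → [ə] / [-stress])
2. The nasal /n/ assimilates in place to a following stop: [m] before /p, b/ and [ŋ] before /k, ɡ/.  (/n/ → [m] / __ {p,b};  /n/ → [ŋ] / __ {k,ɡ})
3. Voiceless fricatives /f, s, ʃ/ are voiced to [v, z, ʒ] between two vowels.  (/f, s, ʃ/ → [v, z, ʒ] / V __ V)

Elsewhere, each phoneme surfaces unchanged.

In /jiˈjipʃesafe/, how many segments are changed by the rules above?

6

Segments that undergo a rule: /i/ → [ə] (rule 1); /e/ → [ə] (rule 1); /s/ → [z] (rule 3); /a/ → [ə] (rule 1); /f/ → [v] (rule 3); /e/ → [ə] (rule 1).
All other segments surface unchanged.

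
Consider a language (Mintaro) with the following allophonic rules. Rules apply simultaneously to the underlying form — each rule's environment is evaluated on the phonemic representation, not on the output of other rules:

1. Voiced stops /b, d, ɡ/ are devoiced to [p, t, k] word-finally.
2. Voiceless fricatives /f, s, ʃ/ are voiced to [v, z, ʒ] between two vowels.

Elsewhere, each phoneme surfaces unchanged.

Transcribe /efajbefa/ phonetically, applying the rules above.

[evajbeva]

/e/ (word-initial): no rule targets it → [e].
/f/ — between /e/ and /a/, between two vowels — surfaces as [v] (rule 2).
/a/ — not in any rule's target class → [a].
/j/ (between /a/ and /b/): no rule targets it → [j].
/b/ (between /j/ and /e/): rule 1 targets it, but not word-finally → unchanged [b].
/e/ stays [e].
/f/ (between /e/ and /a/) occurs between two vowels → [v] by rule 2.
/a/ — not in any rule's target class → [a].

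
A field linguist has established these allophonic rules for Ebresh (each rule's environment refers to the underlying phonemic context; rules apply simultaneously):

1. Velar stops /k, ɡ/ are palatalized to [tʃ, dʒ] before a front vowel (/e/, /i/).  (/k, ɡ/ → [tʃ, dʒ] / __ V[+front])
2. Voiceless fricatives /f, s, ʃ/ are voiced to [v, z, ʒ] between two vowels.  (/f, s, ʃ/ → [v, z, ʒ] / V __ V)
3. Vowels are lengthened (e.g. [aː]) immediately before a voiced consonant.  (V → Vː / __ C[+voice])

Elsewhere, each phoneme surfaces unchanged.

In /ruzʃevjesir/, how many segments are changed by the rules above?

Segments that undergo a rule: /u/ → [uː] (rule 3); /e/ → [eː] (rule 3); /s/ → [z] (rule 2); /i/ → [iː] (rule 3).
All other segments surface unchanged.

4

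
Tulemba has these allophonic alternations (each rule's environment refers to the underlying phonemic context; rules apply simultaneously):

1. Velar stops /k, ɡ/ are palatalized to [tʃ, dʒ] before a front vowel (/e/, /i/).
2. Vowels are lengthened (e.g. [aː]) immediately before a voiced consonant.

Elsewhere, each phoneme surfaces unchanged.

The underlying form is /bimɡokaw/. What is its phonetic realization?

[biːmɡokaːw]

/i/ meets the environment for rule 2 (before a voiced consonant) → [iː].
/ɡ/ — between /m/ and /o/; rule 1 does not apply here → [ɡ].
/o/ (between /ɡ/ and /k/): rule 2 targets it, but not before a voiced consonant → unchanged [o].
/k/ — between /o/ and /a/; rule 1 does not apply here → [k].
/a/ meets the environment for rule 2 (before a voiced consonant) → [aː].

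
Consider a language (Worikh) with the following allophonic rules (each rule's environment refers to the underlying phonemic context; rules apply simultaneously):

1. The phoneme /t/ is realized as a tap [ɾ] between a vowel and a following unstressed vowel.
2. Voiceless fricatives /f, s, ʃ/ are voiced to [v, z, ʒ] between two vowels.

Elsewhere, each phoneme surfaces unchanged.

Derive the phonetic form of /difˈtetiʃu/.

[difˈteɾiʒu]

/d/ (word-initial): no rule targets it → [d].
/i/ (between /d/ and /f/) is unaffected → [i].
/f/ (between /i/ and /t/): rule 2 targets it, but not between two vowels → unchanged [f].
/t/ — between /f/ and /e/; rule 1 does not apply here → [t].
/e/ stays [e].
/t/ meets the environment for rule 1 (between a vowel and a following unstressed vowel) → [ɾ].
/i/ (between /t/ and /ʃ/) is unaffected → [i].
/ʃ/ (between /i/ and /u/): between two vowels, so rule 2 applies → [ʒ].
/u/ (word-final) is unaffected → [u].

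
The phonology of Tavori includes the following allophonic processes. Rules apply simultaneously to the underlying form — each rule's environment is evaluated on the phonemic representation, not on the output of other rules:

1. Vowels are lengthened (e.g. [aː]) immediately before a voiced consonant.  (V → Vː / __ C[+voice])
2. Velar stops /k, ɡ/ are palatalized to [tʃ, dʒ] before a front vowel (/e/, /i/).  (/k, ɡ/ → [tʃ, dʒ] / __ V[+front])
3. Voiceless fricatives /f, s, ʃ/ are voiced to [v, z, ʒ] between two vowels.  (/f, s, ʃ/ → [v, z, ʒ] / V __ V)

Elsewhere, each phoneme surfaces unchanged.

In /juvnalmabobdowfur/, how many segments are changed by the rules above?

Segments that undergo a rule: /u/ → [uː] (rule 1); /a/ → [aː] (rule 1); /a/ → [aː] (rule 1); /o/ → [oː] (rule 1); /o/ → [oː] (rule 1); /u/ → [uː] (rule 1).
All other segments surface unchanged.

6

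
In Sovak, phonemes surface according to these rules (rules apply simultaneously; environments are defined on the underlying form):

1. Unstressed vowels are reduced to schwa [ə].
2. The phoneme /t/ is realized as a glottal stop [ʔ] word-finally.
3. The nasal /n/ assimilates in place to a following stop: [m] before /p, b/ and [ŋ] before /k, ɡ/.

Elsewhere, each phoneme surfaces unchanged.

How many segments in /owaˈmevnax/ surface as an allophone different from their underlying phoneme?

Segments that undergo a rule: /o/ → [ə] (rule 1); /a/ → [ə] (rule 1); /a/ → [ə] (rule 1).
All other segments surface unchanged.

3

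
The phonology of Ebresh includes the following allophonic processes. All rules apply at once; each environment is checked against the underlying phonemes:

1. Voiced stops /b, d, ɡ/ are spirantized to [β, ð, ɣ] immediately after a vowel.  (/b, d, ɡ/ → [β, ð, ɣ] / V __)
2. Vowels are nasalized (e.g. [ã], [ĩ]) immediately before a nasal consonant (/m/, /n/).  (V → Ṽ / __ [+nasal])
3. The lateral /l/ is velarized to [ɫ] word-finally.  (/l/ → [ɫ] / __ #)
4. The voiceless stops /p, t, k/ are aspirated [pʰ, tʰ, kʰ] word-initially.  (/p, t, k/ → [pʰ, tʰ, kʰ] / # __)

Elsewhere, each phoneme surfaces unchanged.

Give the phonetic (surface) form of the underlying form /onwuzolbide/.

/o/ (word-initial): before a nasal consonant, so rule 2 applies → [õ].
/n/ (between /o/ and /w/): no rule targets it → [n].
/w/ — not in any rule's target class → [w].
/u/ (between /w/ and /z/): rule 2 targets it, but not before a nasal consonant → unchanged [u].
/z/ stays [z].
/o/ (between /z/ and /l/): rule 2 targets it, but not before a nasal consonant → unchanged [o].
/l/ (between /o/ and /b/) is in the target of rule 3 but the environment (word-finally) is not met → [l].
/b/ (between /l/ and /i/) is in the target of rule 1 but the environment (immediately after a vowel) is not met → [b].
/i/ — between /b/ and /d/; rule 2 does not apply here → [i].
/d/ meets the environment for rule 1 (immediately after a vowel) → [ð].
/e/ — word-final; rule 2 does not apply here → [e].

[õnwuzolbiðe]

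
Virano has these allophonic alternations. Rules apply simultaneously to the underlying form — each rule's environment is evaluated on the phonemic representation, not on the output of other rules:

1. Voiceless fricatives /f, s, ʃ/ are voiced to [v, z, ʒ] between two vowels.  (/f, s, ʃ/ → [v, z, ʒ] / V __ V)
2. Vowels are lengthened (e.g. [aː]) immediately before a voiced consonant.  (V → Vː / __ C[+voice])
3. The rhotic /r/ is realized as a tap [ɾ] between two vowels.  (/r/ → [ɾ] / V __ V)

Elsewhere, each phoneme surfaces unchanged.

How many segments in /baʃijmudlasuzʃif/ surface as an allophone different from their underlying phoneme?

Segments that undergo a rule: /ʃ/ → [ʒ] (rule 1); /i/ → [iː] (rule 2); /u/ → [uː] (rule 2); /s/ → [z] (rule 1); /u/ → [uː] (rule 2).
All other segments surface unchanged.

5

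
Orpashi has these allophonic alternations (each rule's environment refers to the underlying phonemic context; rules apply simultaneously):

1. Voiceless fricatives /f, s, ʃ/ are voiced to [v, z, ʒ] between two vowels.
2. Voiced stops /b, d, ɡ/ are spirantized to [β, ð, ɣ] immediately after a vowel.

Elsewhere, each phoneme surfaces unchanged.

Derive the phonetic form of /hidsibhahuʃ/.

[hiðsiβhahuʃ]

Rule 2 applies to /d/ (between /i/ and /s/: immediately after a vowel) → [ð].
/s/ (between /d/ and /i/) is in the target of rule 1 but the environment (between two vowels) is not met → [s].
/b/ (between /i/ and /h/) occurs immediately after a vowel → [β] by rule 2.
/ʃ/ (word-final) is in the target of rule 1 but the environment (between two vowels) is not met → [ʃ].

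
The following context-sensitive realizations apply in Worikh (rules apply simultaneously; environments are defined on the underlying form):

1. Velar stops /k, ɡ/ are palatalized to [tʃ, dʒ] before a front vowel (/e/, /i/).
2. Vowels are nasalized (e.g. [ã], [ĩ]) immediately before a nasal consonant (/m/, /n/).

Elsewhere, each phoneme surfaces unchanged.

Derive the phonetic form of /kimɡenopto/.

/k/ — word-initial, before a front vowel — surfaces as [tʃ] (rule 1).
/i/ (between /k/ and /m/) occurs before a nasal consonant → [ĩ] by rule 2.
/m/ stays [m].
/ɡ/ meets the environment for rule 1 (before a front vowel) → [dʒ].
/e/ — between /ɡ/ and /n/, before a nasal consonant — surfaces as [ẽ] (rule 2).
/n/ (between /e/ and /o/): no rule targets it → [n].
/o/ (between /n/ and /p/): rule 2 targets it, but not before a nasal consonant → unchanged [o].
/p/ — not in any rule's target class → [p].
/t/ stays [t].
/o/ — word-final; rule 2 does not apply here → [o].

[tʃĩmdʒẽnopto]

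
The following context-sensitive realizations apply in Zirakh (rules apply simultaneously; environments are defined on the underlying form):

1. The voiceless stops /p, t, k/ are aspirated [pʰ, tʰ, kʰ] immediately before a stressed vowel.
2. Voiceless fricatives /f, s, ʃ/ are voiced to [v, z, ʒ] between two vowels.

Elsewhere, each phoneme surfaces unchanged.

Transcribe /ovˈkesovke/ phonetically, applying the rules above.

/o/ stays [o].
/v/ stays [v].
/k/ meets the environment for rule 1 (immediately before a stressed vowel) → [kʰ].
/e/ — not in any rule's target class → [e].
/s/ (between /e/ and /o/) occurs between two vowels → [z] by rule 2.
/o/ (between /s/ and /v/) is unaffected → [o].
/v/ (between /o/ and /k/) is unaffected → [v].
/k/ (between /v/ and /e/): rule 1 targets it, but not immediately before a stressed vowel → unchanged [k].
/e/ (word-final): no rule targets it → [e].

[ovˈkʰezovke]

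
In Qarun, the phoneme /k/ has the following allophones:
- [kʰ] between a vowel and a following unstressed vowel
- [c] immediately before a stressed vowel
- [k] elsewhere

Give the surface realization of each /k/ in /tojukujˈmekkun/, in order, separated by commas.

Occurrence 1 (position 5): between a vowel and a following unstressed vowel → [kʰ].
Occurrence 2 (position 10): no conditioning environment matches → elsewhere allophone [k].
Occurrence 3 (position 11): no conditioning environment matches → elsewhere allophone [k].

[kʰ], [k], [k]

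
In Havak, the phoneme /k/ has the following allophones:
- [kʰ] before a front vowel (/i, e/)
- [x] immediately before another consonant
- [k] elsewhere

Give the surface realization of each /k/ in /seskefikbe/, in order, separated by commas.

Occurrence 1 (position 4): before a front vowel (/i, e/) → [kʰ].
Occurrence 2 (position 8): immediately before another consonant → [x].

[kʰ], [x]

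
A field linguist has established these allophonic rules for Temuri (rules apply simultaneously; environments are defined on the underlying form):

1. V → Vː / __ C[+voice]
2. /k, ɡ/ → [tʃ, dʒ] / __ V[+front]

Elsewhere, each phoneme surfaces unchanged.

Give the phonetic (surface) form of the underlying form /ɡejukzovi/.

/ɡ/ (word-initial) occurs before a front vowel → [dʒ] by rule 2.
/e/ (between /ɡ/ and /j/) occurs before a voiced consonant → [eː] by rule 1.
/u/ (between /j/ and /k/): rule 1 targets it, but not before a voiced consonant → unchanged [u].
/k/ (between /u/ and /z/) fails the environment for rule 2, so it stays [k].
Rule 1 applies to /o/ (between /z/ and /v/: before a voiced consonant) → [oː].
/i/ (word-final): rule 1 targets it, but not before a voiced consonant → unchanged [i].

[dʒeːjukzoːvi]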